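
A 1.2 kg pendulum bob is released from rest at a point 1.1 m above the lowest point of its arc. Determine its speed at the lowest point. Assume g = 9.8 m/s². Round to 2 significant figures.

v = 4.6 m/s

Equating total energy at the two states: mgh = ½mv²
The mass cancels from both sides.
v = √(2gh) = √(2 × 9.8 × 1.1) = √21.560 = 4.643 m/s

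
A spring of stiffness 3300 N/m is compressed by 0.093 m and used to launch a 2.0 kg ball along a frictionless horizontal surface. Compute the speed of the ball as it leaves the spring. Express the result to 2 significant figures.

Spring PE converts entirely to kinetic energy: ½kx² = ½mv²
v = x√(k/m) = 0.093 × √(3300/2.0) = 3.778 m/s

v = 3.8 m/s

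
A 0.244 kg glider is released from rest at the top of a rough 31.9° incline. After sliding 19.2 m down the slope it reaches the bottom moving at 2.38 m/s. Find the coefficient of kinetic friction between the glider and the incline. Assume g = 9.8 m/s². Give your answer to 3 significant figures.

The energy dissipated by friction is the PE lost minus the KE gained:
mgL sinθ = 24.261 J; ½mv² = 0.69106 J
W_f = 24.261 − 0.69106 = 23.57 J
μ_k = W_f/(mg cosθ · L) = 23.57/(2.030 × 19.2) = 0.6047

μ_k = 0.605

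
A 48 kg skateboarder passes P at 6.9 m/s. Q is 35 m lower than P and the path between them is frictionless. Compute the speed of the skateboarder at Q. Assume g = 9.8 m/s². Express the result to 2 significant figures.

By conservation of mechanical energy, ½mv₀² + mgh = ½mv²
The mass cancels from both sides.
v² = v₀² + 2gh = (6.9)² + 2(9.8)(35) = 733.61
v = √733.61 = 27.09 m/s

v = 27 m/s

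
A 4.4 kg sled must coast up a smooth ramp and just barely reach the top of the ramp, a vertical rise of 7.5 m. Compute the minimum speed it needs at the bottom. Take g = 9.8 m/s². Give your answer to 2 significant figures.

At the top it is momentarily at rest, so all KE converts to PE: ½mv² = mgh
v = √(2gh) = √(2 × 9.8 × 7.5) = 12.12 m/s

v = 12 m/s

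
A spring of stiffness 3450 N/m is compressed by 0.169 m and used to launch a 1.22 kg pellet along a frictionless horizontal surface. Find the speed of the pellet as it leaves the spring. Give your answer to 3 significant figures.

v = 8.99 m/s

The pellet leaves the spring when the spring is at natural length, so ½kx² = ½mv²
v = x√(k/m) = 0.169 × √(3450/1.22) = 8.987 m/s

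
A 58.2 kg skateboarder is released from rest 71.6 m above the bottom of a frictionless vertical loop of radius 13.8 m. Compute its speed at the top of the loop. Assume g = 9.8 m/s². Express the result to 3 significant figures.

v = 29.4 m/s

Energy conservation: mgh = ½mv_top² + mg(2r)
v_top² = 2g(h − 2r) = 2(9.8)(71.6 − 27.60) = 862.4
v_top = 29.37 m/s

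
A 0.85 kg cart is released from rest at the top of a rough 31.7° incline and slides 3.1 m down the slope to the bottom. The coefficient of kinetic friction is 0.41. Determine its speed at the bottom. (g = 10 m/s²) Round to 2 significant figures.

Taking the bottom as reference, mgh = ½mv² + μ_k N L with h = L sinθ, N = mg cosθ:
mgh = mgL sinθ = (0.85)(10)(3.1)sin31.7° = 13.846 J
W_f = μ_k mg cosθ · L = (0.41)(0.85)(10)cos31.7°·3.1 = 9.192 J
½mv² = 13.846 − 9.192 = 4.6544 J
v = √(2 × 4.6544/0.85) = 3.309 m/s

v = 3.3 m/s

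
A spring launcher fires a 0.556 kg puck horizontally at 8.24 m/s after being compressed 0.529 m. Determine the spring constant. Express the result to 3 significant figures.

½kx² = ½mv²
k = mv²/x² = (0.556)(8.24)²/(0.529)² = 134.9 N/m

k = 135 N/m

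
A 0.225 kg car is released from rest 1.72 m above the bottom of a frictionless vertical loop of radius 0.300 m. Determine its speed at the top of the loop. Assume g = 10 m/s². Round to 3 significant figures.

v = 4.73 m/s

Energy conservation: mgh = ½mv_top² + mg(2r)
v_top² = 2g(h − 2r) = 2(10)(1.72 − 0.6000) = 22.40
v_top = 4.733 m/s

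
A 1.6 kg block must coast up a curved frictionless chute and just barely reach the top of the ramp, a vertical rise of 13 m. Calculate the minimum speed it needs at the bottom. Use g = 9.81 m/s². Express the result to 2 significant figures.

v = 16 m/s

At the top it is momentarily at rest, so all KE converts to PE: ½mv² = mgh
v = √(2gh) = √(2 × 9.81 × 13) = 15.97 m/s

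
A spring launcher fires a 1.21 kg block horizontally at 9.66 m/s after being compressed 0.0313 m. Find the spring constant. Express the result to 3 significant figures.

k = 115000 N/m

Energy stored in the spring equals the launch KE: ½kx² = ½mv²
k = mv²/x² = (1.21)(9.66)²/(0.0313)² = 115253 N/m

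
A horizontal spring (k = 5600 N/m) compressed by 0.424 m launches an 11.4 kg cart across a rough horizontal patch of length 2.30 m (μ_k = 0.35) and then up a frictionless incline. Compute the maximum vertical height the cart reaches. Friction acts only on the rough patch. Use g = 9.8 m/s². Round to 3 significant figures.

h = 3.70 m

Spring energy: E₀ = ½kx² = ½(5600)(0.424)² = 503.37 J
Friction: W_f = μ_k mg d = (0.35)(11.4)(9.8)(2.30) = 89.93 J
Energy at base of ramp: E = 503.37 − 89.93 = 413.44 J
At max height all remaining energy is PE: mgh = E ⇒ h = E/(mg) = 413.44/(11.4 × 9.8) = 3.701 m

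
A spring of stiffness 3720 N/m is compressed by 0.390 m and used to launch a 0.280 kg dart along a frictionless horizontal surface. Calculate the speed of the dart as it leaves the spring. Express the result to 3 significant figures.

v = 45.0 m/s

Spring PE converts entirely to kinetic energy: ½kx² = ½mv²
v = x√(k/m) = 0.390 × √(3720/0.280) = 44.95 m/s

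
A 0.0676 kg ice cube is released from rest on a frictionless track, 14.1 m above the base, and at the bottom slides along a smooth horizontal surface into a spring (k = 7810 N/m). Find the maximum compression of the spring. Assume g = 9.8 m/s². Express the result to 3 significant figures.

x = 0.0489 m

At max compression the cube is momentarily at rest: mgh = ½kx²
x = √(2mgh/k) = √(2 × 0.0676 × 9.8 × 14.1 / 7810) = 0.04891 m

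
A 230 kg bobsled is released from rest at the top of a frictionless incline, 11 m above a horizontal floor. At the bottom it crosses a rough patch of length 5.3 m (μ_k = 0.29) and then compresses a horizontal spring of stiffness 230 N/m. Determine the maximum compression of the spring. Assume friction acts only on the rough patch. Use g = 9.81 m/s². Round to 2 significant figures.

x = 14 m

Initial energy: E₁ = mgh = (230)(9.81)(11) = 24819 J
Friction removes W_f = μ_k mg d = (0.29)(230)(9.81)(5.3) = 3468 J
Energy reaching the spring: E = 24819 − 3468 = 21351 J
At max compression ½kx² = E ⇒ x = √(2E/k) = √(2 × 21351/230) = 13.63 m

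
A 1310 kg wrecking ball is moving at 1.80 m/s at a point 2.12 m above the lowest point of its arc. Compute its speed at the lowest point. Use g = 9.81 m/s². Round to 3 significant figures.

v = 6.70 m/s

By conservation of mechanical energy, ½mv₀² + mgh = ½mv²
v² = v₀² + 2gh = (1.80)² + 2(9.81)(2.12) = 44.834
v = √44.834 = 6.696 m/s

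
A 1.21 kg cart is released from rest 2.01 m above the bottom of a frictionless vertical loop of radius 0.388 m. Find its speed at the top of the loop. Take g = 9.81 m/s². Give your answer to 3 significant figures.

Energy conservation: mgh = ½mv_top² + mg(2r)
v_top² = 2g(h − 2r) = 2(9.81)(2.01 − 0.7760) = 24.21
v_top = 4.920 m/s

v = 4.92 m/s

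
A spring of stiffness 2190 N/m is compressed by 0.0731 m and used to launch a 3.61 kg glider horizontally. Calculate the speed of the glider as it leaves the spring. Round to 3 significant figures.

The glider leaves the spring when the spring is at natural length, so ½kx² = ½mv²
v = x√(k/m) = 0.0731 × √(2190/3.61) = 1.800 m/s

v = 1.80 m/s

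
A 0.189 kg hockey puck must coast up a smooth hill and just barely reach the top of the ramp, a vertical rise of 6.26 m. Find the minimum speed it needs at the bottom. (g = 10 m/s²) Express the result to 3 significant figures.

At the top it is momentarily at rest, so all KE converts to PE: ½mv² = mgh
v = √(2gh) = √(2 × 10 × 6.26) = 11.19 m/s

v = 11.2 m/s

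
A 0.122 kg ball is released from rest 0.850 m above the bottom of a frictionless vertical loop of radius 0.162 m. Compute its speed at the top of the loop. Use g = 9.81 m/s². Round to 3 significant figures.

Energy conservation: mgh = ½mv_top² + mg(2r)
v_top² = 2g(h − 2r) = 2(9.81)(0.850 − 0.3240) = 10.32
v_top = 3.212 m/s

v = 3.21 m/s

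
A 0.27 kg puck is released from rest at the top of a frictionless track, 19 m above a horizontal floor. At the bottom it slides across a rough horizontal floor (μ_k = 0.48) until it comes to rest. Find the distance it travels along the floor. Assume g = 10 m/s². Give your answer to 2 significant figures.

d = 40 m

Energy bookkeeping (friction removes W_f = μ_k N d):
At rest all PE has been dissipated by friction: mgh = μ_k m g d
d = h/μ_k = 19/0.48 = 39.58 m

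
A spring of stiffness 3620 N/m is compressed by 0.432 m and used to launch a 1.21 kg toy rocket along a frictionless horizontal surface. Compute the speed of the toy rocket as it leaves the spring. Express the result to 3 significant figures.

Conservation of energy: ½kx² = ½mv²
v = x√(k/m) = 0.432 × √(3620/1.21) = 23.63 m/s

v = 23.6 m/s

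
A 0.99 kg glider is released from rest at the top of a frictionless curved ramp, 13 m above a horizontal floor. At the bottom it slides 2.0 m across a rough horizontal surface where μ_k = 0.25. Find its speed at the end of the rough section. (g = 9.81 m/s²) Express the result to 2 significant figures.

Energy bookkeeping (friction removes W_f = μ_k N d):
mgh = ½mv² + μ_k m g d
W_f = μ_k mg d = (0.25)(0.99)(9.81)(2.0) = 4.856 J
½mv² = mgh − W_f = 126.25 − 4.856 = 121.40 J
v = √(2 × 121.40/0.99) = 15.66 m/s

v = 16 m/s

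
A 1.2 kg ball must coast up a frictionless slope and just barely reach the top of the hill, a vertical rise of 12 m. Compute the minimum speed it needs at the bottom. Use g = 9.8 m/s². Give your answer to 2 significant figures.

v = 15 m/s

At the top it is momentarily at rest, so all KE converts to PE: ½mv² = mgh
v = √(2gh) = √(2 × 9.8 × 12) = 15.34 m/s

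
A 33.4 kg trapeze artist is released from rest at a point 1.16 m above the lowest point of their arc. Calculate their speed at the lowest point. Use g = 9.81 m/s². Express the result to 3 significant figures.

v = 4.77 m/s

By conservation of mechanical energy, mgh = ½mv²
v = √(2gh) = √(2 × 9.81 × 1.16) = √22.759 = 4.771 m/s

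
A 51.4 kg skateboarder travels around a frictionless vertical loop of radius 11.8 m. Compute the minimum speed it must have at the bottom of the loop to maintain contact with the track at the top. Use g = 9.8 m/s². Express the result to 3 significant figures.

At the top: mg = mv_top²/r ⇒ v_top² = gr = 115.6 m²/s²
Energy from bottom to top (height 2r): ½mv_bot² = ½mv_top² + mg(2r)
v_bot² = gr + 4gr = 5gr = 578.2
v_bot = √(5gr) = 24.05 m/s

v = 24.0 m/s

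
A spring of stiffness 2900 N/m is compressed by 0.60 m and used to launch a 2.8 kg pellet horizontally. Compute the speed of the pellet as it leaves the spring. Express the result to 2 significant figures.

Spring PE converts entirely to kinetic energy: ½kx² = ½mv²
v = x√(k/m) = 0.60 × √(2900/2.8) = 19.31 m/s

v = 19 m/s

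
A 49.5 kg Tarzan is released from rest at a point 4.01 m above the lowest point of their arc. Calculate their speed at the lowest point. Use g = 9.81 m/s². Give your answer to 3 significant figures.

v = 8.87 m/s

By conservation of mechanical energy, mgh = ½mv²
v = √(2gh) = √(2 × 9.81 × 4.01) = √78.676 = 8.870 m/s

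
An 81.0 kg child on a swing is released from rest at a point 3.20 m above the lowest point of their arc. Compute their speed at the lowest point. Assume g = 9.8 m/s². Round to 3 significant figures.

v = 7.92 m/s

Mechanical energy is conserved (no friction): mgh = ½mv²
v = √(2gh) = √(2 × 9.8 × 3.20) = √62.720 = 7.920 m/s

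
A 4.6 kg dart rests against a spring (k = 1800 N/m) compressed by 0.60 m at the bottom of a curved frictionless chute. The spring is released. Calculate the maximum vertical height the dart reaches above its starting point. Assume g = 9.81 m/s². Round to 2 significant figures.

h = 7.2 m

Energy conservation from release to the highest point: ½kx² = mgh
h = kx²/(2mg) = (1800)(0.60)²/(2 × 4.6 × 9.81) = 7.180 m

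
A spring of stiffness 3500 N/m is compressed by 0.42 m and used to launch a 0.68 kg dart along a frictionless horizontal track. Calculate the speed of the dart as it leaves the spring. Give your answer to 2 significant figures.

The dart leaves the spring when the spring is at natural length, so ½kx² = ½mv²
v = x√(k/m) = 0.42 × √(3500/0.68) = 30.13 m/s

v = 30 m/s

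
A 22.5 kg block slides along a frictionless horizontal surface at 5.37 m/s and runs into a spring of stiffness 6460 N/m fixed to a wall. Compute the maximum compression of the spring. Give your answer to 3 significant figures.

At max compression the block is momentarily at rest: ½mv² = ½kx²
x = v√(m/k) = 5.37 × √(22.5/6460) = 0.3169 m

x = 0.317 m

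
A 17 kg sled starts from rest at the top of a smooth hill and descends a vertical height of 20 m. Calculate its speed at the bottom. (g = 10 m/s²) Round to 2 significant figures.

v = 20 m/s

Equating total energy at the two states: mgh = ½mv²
The mass cancels from both sides.
v = √(2gh) = √(2 × 10 × 20) = √400.00 = 20.00 m/s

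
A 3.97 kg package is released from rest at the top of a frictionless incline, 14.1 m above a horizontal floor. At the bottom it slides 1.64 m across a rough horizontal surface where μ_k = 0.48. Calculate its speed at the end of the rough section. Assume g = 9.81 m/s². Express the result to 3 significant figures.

Energy at the top = energy at the end + work done against friction:
mgh = ½mv² + μ_k m g d
W_f = μ_k mg d = (0.48)(3.97)(9.81)(1.64) = 30.66 J
½mv² = mgh − W_f = 549.13 − 30.66 = 518.48 J
v = √(2 × 518.48/3.97) = 16.16 m/s

v = 16.2 m/s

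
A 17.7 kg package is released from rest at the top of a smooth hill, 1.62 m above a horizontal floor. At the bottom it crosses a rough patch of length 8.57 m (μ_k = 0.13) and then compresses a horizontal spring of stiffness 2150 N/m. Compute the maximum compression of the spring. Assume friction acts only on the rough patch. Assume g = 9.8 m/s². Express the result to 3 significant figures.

Initial energy: E₁ = mgh = (17.7)(9.8)(1.62) = 281.01 J
Friction removes W_f = μ_k mg d = (0.13)(17.7)(9.8)(8.57) = 193.3 J
Energy reaching the spring: E = 281.01 − 193.3 = 87.753 J
At max compression ½kx² = E ⇒ x = √(2E/k) = √(2 × 87.753/2150) = 0.2857 m

x = 0.286 m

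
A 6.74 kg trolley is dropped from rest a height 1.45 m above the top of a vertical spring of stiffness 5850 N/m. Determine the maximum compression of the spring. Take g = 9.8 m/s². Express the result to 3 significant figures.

Measuring PE from the top of the relaxed spring, at max compression the trolley has dropped H + x with zero KE, so:
mg(H + x) = ½kx²
½(5850)x² − (6.74)(9.8)x − (6.74)(9.8)(1.45) = 0
2925x² − 66.05x − 95.78 = 0
x = [66.05 + √(4363 + 1.1206e+06)]/(2 × 2925) = 0.1926 m

x = 0.193 m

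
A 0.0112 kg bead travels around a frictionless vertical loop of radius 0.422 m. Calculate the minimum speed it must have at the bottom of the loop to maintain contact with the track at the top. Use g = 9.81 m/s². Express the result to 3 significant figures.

v = 4.55 m/s

At the top: mg = mv_top²/r ⇒ v_top² = gr = 4.140 m²/s²
Energy from bottom to top (height 2r): ½mv_bot² = ½mv_top² + mg(2r)
v_bot² = gr + 4gr = 5gr = 20.70
v_bot = √(5gr) = 4.550 m/s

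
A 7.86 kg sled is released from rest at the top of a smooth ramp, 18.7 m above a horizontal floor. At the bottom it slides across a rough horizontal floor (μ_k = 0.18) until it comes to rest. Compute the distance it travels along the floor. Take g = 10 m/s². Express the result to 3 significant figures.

Applying the work–energy principle:
At rest all PE has been dissipated by friction: mgh = μ_k m g d
d = h/μ_k = 18.7/0.18 = 103.9 m

d = 104 m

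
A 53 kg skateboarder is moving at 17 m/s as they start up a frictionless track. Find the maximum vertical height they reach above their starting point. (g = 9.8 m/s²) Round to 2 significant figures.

By energy conservation, ½mv² = mgh
h = v²/(2g) = 17²/(2 × 9.8) = 14.74 m

h = 15 m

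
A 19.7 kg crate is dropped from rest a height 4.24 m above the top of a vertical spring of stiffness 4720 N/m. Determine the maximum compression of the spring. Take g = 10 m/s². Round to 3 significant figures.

x = 0.638 m

Let x be the compression. The total drop is H + x, and the crate is instantaneously at rest at max compression, so energy conservation gives:
mg(H + x) = ½kx²
½(4720)x² − (19.7)(10)x − (19.7)(10)(4.24) = 0
2360x² − 197.0x − 835.3 = 0
x = [197.0 + √(38809 + 7.8850e+06)]/(2 × 2360) = 0.6381 m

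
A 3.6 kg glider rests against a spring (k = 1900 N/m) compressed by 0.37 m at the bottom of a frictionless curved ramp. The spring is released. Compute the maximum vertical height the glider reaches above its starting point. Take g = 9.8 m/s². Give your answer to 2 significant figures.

At maximum height the glider is at rest, so ½kx² = mgh
h = kx²/(2mg) = (1900)(0.37)²/(2 × 3.6 × 9.8) = 3.686 m

h = 3.7 m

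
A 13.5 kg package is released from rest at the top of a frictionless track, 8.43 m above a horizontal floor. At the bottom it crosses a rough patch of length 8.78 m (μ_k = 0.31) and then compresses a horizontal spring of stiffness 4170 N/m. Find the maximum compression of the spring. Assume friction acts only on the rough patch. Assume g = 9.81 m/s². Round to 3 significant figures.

Initial energy: E₁ = mgh = (13.5)(9.81)(8.43) = 1116.4 J
Friction removes W_f = μ_k mg d = (0.31)(13.5)(9.81)(8.78) = 360.5 J
Energy reaching the spring: E = 1116.4 − 360.5 = 755.97 J
At max compression ½kx² = E ⇒ x = √(2E/k) = √(2 × 755.97/4170) = 0.6021 m

x = 0.602 m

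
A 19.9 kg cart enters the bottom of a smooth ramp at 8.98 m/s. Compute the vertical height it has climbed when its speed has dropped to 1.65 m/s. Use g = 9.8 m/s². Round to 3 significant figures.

Conservation of energy: ½mv₁² = ½mv₂² + mgh
h = (v₁² − v₂²)/(2g) = (8.98² − 1.65²)/(2 × 9.8) = 3.975 m

h = 3.98 m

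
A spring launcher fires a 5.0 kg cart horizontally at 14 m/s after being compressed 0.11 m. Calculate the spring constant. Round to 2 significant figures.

k = 81000 N/m

Spring PE at full compression equals KE at release: ½kx² = ½mv²
k = mv²/x² = (5.0)(14)²/(0.11)² = 80992 N/m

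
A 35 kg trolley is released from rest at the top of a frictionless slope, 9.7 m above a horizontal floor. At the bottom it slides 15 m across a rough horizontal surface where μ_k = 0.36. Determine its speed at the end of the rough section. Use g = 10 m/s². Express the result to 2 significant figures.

Energy bookkeeping (friction removes W_f = μ_k N d):
mgh = ½mv² + μ_k m g d
W_f = μ_k mg d = (0.36)(35)(10)(15) = 1890 J
½mv² = mgh − W_f = 3395.0 − 1890 = 1505.0 J
v = √(2 × 1505.0/35) = 9.274 m/s

v = 9.3 m/s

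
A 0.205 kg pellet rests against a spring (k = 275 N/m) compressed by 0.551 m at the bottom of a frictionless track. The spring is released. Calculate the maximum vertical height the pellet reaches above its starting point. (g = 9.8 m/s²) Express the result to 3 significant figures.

h = 20.8 m

At maximum height the pellet is at rest, so ½kx² = mgh
h = kx²/(2mg) = (275)(0.551)²/(2 × 0.205 × 9.8) = 20.78 m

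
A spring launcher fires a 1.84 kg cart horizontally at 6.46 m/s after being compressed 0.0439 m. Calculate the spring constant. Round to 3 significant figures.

k = 39800 N/m

½kx² = ½mv²
k = mv²/x² = (1.84)(6.46)²/(0.0439)² = 39843 N/m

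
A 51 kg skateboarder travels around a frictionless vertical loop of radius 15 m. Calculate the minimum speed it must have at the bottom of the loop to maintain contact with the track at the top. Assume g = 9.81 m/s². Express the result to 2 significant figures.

v = 27 m/s

At the top: mg = mv_top²/r ⇒ v_top² = gr = 147.2 m²/s²
Energy from bottom to top (height 2r): ½mv_bot² = ½mv_top² + mg(2r)
v_bot² = gr + 4gr = 5gr = 735.8
v_bot = √(5gr) = 27.12 m/s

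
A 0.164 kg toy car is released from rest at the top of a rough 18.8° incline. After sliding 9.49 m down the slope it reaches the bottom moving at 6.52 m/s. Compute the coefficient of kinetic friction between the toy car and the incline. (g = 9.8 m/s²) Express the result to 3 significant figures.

μ_k = 0.0990

mgh = ½mv² + μ_k (mg cosθ) L, with h = L sinθ
mgL sinθ = 4.9153 J; ½mv² = 3.4859 J
W_f = 4.9153 − 3.4859 = 1.429 J
μ_k = W_f/(mg cosθ · L) = 1.429/(1.521 × 9.49) = 0.09900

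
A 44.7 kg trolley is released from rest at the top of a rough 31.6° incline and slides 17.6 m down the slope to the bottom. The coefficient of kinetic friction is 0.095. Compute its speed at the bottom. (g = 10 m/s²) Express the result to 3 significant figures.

v = 12.5 m/s

Energy: mgh = ½mv² + W_f, with h = L sinθ and W_f = μ_k (mg cosθ) L
mgh = mgL sinθ = (44.7)(10)(17.6)sin31.6° = 4122.3 J
W_f = μ_k mg cosθ · L = (0.095)(44.7)(10)cos31.6°·17.6 = 636.6 J
½mv² = 4122.3 − 636.6 = 3485.7 J
v = √(2 × 3485.7/44.7) = 12.49 m/s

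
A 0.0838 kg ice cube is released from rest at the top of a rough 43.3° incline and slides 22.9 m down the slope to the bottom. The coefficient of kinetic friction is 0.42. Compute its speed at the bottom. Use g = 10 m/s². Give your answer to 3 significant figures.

Energy: mgh = ½mv² + W_f, with h = L sinθ and W_f = μ_k (mg cosθ) L
mgh = mgL sinθ = (0.0838)(10)(22.9)sin43.3° = 13.161 J
W_f = μ_k mg cosθ · L = (0.42)(0.0838)(10)cos43.3°·22.9 = 5.866 J
½mv² = 13.161 − 5.866 = 7.2952 J
v = √(2 × 7.2952/0.0838) = 13.20 m/s

v = 13.2 m/s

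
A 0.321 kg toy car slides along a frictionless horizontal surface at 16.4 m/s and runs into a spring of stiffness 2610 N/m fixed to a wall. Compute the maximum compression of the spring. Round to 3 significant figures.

x = 0.182 m

At max compression the car is momentarily at rest: ½mv² = ½kx²
x = v√(m/k) = 16.4 × √(0.321/2610) = 0.1819 m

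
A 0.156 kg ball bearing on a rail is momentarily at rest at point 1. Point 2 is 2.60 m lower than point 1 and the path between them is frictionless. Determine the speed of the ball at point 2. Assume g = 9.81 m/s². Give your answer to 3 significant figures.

v = 7.14 m/s

By conservation of mechanical energy, mgh = ½mv²
v = √(2gh) = √(2 × 9.81 × 2.60) = √51.012 = 7.142 m/s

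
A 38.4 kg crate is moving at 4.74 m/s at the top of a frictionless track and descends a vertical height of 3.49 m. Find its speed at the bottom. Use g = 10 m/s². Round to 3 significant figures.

By conservation of mechanical energy, ½mv₀² + mgh = ½mv²
The mass cancels from both sides.
v² = v₀² + 2gh = (4.74)² + 2(10)(3.49) = 92.268
v = √92.268 = 9.606 m/s

v = 9.61 m/s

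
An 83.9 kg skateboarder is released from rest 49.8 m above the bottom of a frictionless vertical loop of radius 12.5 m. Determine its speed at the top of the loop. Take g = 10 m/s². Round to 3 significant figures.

Energy conservation: mgh = ½mv_top² + mg(2r)
v_top² = 2g(h − 2r) = 2(10)(49.8 − 25.00) = 496.0
v_top = 22.27 m/s

v = 22.3 m/s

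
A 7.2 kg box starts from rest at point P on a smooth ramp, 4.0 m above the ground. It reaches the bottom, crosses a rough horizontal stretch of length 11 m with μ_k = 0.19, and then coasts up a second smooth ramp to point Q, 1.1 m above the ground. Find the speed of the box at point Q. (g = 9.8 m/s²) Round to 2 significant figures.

v = 4.0 m/s

Energy at P: mgh₁ = (7.2)(9.8)(4.0) = 282.24 J
Friction loss: W_f = μ_k mg d = 147.5 J
At Q: ½mv² + mgh₂ = mgh₁ − W_f
½mv² = 282.24 − 147.5 − 77.616 = 57.154 J
v = √(2 × 57.154/7.2) = 3.984 m/s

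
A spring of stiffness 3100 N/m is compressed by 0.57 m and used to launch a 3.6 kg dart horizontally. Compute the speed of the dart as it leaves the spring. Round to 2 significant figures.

v = 17 m/s

Spring PE converts entirely to kinetic energy: ½kx² = ½mv²
v = x√(k/m) = 0.57 × √(3100/3.6) = 16.73 m/s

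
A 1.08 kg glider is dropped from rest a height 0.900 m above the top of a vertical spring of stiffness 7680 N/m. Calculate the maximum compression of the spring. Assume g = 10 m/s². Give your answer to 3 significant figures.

x = 0.0517 m

Measuring PE from the top of the relaxed spring, at max compression the glider has dropped H + x with zero KE, so:
mg(H + x) = ½kx²
½(7680)x² − (1.08)(10)x − (1.08)(10)(0.900) = 0
3840x² − 10.80x − 9.720 = 0
x = [10.80 + √(116.6 + 149299)]/(2 × 3840) = 0.05174 m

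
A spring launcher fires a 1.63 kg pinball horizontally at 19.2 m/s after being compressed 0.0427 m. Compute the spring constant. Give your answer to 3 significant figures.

Energy stored in the spring equals the launch KE: ½kx² = ½mv²
k = mv²/x² = (1.63)(19.2)²/(0.0427)² = 329560 N/m

k = 330000 N/m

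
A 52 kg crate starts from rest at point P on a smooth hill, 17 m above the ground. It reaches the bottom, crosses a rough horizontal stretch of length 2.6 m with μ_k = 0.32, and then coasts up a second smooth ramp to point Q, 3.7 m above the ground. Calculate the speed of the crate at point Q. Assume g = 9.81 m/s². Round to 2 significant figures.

v = 16 m/s

Energy at P: mgh₁ = (52)(9.81)(17) = 8672.0 J
Friction loss: W_f = μ_k mg d = 424.4 J
At Q: ½mv² + mgh₂ = mgh₁ − W_f
½mv² = 8672.0 − 424.4 − 1887.4 = 6360.2 J
v = √(2 × 6360.2/52) = 15.64 m/s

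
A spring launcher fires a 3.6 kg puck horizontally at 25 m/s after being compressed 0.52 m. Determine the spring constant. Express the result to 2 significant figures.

Energy stored in the spring equals the launch KE: ½kx² = ½mv²
k = mv²/x² = (3.6)(25)²/(0.52)² = 8321 N/m

k = 8300 N/m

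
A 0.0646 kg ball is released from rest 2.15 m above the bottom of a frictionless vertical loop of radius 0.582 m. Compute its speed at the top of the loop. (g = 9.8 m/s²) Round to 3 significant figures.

v = 4.40 m/s

Energy conservation: mgh = ½mv_top² + mg(2r)
v_top² = 2g(h − 2r) = 2(9.8)(2.15 − 1.164) = 19.33
v_top = 4.396 m/s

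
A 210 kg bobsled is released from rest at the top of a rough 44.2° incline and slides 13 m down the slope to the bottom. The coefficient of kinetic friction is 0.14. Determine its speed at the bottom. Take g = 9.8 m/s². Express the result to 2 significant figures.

v = 12 m/s

Taking the bottom as reference, mgh = ½mv² + μ_k N L with h = L sinθ, N = mg cosθ:
mgh = mgL sinθ = (210)(9.8)(13)sin44.2° = 18652 J
W_f = μ_k mg cosθ · L = (0.14)(210)(9.8)cos44.2°·13 = 2685 J
½mv² = 18652 − 2685 = 15967 J
v = √(2 × 15967/210) = 12.33 m/s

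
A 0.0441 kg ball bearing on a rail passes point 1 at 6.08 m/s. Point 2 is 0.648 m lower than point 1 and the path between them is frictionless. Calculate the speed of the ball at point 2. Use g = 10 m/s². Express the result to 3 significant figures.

v = 7.07 m/s

Mechanical energy is conserved (no friction): ½mv₀² + mgh = ½mv²
v² = v₀² + 2gh = (6.08)² + 2(10)(0.648) = 49.926
v = √49.926 = 7.066 m/s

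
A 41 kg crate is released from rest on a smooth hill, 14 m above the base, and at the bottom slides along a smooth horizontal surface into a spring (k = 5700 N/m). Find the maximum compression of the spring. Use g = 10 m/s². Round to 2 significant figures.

Gravitational PE at the top equals spring PE at max compression: mgh = ½kx²
x = √(2mgh/k) = √(2 × 41 × 10 × 14 / 5700) = 1.419 m

x = 1.4 m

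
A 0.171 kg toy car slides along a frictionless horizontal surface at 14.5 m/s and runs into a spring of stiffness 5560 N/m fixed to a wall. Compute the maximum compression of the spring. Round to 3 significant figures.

At max compression the car is momentarily at rest: ½mv² = ½kx²
x = v√(m/k) = 14.5 × √(0.171/5560) = 0.08041 m

x = 0.0804 m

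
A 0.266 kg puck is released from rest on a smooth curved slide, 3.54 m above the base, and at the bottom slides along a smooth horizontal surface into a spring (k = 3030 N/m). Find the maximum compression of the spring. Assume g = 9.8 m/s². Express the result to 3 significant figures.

Gravitational PE at the top equals spring PE at max compression: mgh = ½kx²
x = √(2mgh/k) = √(2 × 0.266 × 9.8 × 3.54 / 3030) = 0.07805 m

x = 0.0780 m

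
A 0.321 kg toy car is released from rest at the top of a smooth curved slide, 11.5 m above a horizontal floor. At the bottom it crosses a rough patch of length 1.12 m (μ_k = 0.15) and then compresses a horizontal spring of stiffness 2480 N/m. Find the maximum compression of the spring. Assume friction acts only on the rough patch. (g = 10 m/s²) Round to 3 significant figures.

Initial energy: E₁ = mgh = (0.321)(10)(11.5) = 36.915 J
Friction removes W_f = μ_k mg d = (0.15)(0.321)(10)(1.12) = 0.5393 J
Energy reaching the spring: E = 36.915 − 0.5393 = 36.376 J
At max compression ½kx² = E ⇒ x = √(2E/k) = √(2 × 36.376/2480) = 0.1713 m

x = 0.171 m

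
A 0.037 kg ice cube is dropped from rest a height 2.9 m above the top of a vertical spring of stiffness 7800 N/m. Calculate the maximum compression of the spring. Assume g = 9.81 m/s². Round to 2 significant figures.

x = 0.016 m

Let x be the compression. The total drop is H + x, and the cube is instantaneously at rest at max compression, so energy conservation gives:
mg(H + x) = ½kx²
½(7800)x² − (0.037)(9.81)x − (0.037)(9.81)(2.9) = 0
3900x² − 0.3630x − 1.053 = 0
x = [0.3630 + √(0.1317 + 16421)]/(2 × 3900) = 0.01648 m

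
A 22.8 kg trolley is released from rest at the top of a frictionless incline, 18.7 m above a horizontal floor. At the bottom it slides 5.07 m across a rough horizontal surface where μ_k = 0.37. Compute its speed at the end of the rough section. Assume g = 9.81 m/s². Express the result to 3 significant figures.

Energy bookkeeping (friction removes W_f = μ_k N d):
mgh = ½mv² + μ_k m g d
W_f = μ_k mg d = (0.37)(22.8)(9.81)(5.07) = 419.6 J
½mv² = mgh − W_f = 4182.6 − 419.6 = 3763.0 J
v = √(2 × 3763.0/22.8) = 18.17 m/s

v = 18.2 m/s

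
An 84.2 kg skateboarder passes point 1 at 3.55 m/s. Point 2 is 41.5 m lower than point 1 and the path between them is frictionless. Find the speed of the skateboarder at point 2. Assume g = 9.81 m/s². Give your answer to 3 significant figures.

v = 28.8 m/s

By conservation of mechanical energy, ½mv₀² + mgh = ½mv²
The mass cancels from both sides.
v² = v₀² + 2gh = (3.55)² + 2(9.81)(41.5) = 826.83
v = √826.83 = 28.75 m/s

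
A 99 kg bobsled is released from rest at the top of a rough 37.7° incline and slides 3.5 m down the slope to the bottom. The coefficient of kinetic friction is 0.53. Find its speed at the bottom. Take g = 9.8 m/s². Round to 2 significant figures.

v = 3.6 m/s

Energy: mgh = ½mv² + W_f, with h = L sinθ and W_f = μ_k (mg cosθ) L
mgh = mgL sinθ = (99)(9.8)(3.5)sin37.7° = 2076.6 J
W_f = μ_k mg cosθ · L = (0.53)(99)(9.8)cos37.7°·3.5 = 1424 J
½mv² = 2076.6 − 1424 = 652.58 J
v = √(2 × 652.58/99) = 3.631 m/s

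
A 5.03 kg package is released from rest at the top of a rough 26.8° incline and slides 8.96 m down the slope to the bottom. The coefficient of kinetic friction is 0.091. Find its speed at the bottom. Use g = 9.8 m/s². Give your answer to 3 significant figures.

Work–energy: mg(L sinθ) − μ_k(mg cosθ)L = ½mv²
mgh = mgL sinθ = (5.03)(9.8)(8.96)sin26.8° = 199.14 J
W_f = μ_k mg cosθ · L = (0.091)(5.03)(9.8)cos26.8°·8.96 = 35.88 J
½mv² = 199.14 − 35.88 = 163.27 J
v = √(2 × 163.27/5.03) = 8.057 m/s

v = 8.06 m/s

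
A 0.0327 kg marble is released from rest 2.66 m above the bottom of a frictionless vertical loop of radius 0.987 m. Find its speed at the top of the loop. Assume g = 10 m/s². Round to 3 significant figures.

Energy conservation: mgh = ½mv_top² + mg(2r)
v_top² = 2g(h − 2r) = 2(10)(2.66 − 1.974) = 13.72
v_top = 3.704 m/s

v = 3.70 m/s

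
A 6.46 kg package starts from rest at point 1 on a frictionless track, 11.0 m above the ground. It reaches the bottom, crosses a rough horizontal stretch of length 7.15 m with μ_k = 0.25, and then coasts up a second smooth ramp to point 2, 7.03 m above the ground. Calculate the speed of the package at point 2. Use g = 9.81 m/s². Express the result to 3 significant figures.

v = 6.54 m/s

Energy at 1: mgh₁ = (6.46)(9.81)(11.0) = 697.10 J
Friction loss: W_f = μ_k mg d = 113.3 J
At 2: ½mv² + mgh₂ = mgh₁ − W_f
½mv² = 697.10 − 113.3 − 445.51 = 138.31 J
v = √(2 × 138.31/6.46) = 6.544 m/s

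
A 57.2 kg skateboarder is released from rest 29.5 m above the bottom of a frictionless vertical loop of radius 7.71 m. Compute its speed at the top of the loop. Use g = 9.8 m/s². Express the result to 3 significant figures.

Energy conservation: mgh = ½mv_top² + mg(2r)
v_top² = 2g(h − 2r) = 2(9.8)(29.5 − 15.42) = 276.0
v_top = 16.61 m/s

v = 16.6 m/s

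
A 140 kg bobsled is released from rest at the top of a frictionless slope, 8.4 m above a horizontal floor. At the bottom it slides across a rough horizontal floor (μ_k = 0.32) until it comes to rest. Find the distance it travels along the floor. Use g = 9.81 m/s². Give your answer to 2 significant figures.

d = 26 m

Energy bookkeeping (friction removes W_f = μ_k N d):
At rest all PE has been dissipated by friction: mgh = μ_k m g d
d = h/μ_k = 8.4/0.32 = 26.25 m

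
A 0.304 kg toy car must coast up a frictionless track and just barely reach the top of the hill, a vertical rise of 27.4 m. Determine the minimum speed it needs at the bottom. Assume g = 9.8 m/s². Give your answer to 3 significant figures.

At the top it is momentarily at rest, so all KE converts to PE: ½mv² = mgh
v = √(2gh) = √(2 × 9.8 × 27.4) = 23.17 m/s

v = 23.2 m/s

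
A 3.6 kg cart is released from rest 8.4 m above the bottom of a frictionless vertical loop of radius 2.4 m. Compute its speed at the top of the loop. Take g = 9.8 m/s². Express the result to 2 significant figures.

Energy conservation: mgh = ½mv_top² + mg(2r)
v_top² = 2g(h − 2r) = 2(9.8)(8.4 − 4.800) = 70.56
v_top = 8.400 m/s

v = 8.4 m/s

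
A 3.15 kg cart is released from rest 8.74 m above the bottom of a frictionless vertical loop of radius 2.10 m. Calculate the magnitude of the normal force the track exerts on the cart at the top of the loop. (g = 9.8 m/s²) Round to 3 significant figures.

Energy from release to top (height 2r): mgh = ½mv_top² + mg(2r)
v_top² = 2g(h − 2r) = 2(9.8)(8.74 − 4.200) = 88.984 m²/s²
At the top, both N and weight point toward the centre: N + mg = mv_top²/r
N = m(v_top²/r − g) = 3.15(88.984/2.10 − 9.8) = 102.6 N

N = 103 N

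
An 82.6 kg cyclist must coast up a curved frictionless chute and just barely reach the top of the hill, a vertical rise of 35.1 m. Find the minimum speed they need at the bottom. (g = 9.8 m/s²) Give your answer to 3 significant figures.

v = 26.2 m/s

At the top they are momentarily at rest, so all KE converts to PE: ½mv² = mgh
v = √(2gh) = √(2 × 9.8 × 35.1) = 26.23 m/s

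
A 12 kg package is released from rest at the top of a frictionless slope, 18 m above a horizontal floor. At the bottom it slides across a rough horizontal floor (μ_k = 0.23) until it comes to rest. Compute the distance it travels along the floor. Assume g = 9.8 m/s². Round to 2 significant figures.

Energy at the top = energy at the end + work done against friction:
At rest all PE has been dissipated by friction: mgh = μ_k m g d
d = h/μ_k = 18/0.23 = 78.26 m

d = 78 m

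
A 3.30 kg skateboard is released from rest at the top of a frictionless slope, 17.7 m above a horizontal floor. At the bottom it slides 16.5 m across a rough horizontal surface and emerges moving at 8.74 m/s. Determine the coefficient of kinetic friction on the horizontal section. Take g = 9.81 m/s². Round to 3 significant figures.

μ_k = 0.837

Applying the work–energy principle:
mgh = ½mv² + μ_k m g d
mgh = 573.00 J; ½mv² = 126.04 J
W_f = 573.00 − 126.04 = 447.0 J
μ_k = W_f/(mg·d) = 447.0/(32.37 × 16.5) = 0.8368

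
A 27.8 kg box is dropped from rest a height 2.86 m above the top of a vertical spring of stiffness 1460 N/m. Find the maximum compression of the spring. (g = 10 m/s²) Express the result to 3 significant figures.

Measuring PE from the top of the relaxed spring, at max compression the box has dropped H + x with zero KE, so:
mg(H + x) = ½kx²
½(1460)x² − (27.8)(10)x − (27.8)(10)(2.86) = 0
730.0x² − 278.0x − 795.1 = 0
x = [278.0 + √(77284 + 2.3216e+06)]/(2 × 730.0) = 1.251 m

x = 1.25 m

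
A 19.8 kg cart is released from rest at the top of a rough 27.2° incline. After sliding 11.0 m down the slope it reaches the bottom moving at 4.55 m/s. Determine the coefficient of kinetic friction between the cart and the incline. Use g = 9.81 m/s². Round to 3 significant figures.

μ_k = 0.406

The energy dissipated by friction is the PE lost minus the KE gained:
mgL sinθ = 976.64 J; ½mv² = 204.95 J
W_f = 976.64 − 204.95 = 771.7 J
μ_k = W_f/(mg cosθ · L) = 771.7/(172.8 × 11.0) = 0.4061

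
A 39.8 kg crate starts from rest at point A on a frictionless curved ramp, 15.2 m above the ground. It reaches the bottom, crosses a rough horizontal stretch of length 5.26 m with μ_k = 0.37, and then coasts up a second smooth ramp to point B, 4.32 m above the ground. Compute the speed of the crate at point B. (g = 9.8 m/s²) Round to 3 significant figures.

v = 13.2 m/s

Energy at A: mgh₁ = (39.8)(9.8)(15.2) = 5928.6 J
Friction loss: W_f = μ_k mg d = 759.1 J
At B: ½mv² + mgh₂ = mgh₁ − W_f
½mv² = 5928.6 − 759.1 − 1685.0 = 3484.5 J
v = √(2 × 3484.5/39.8) = 13.23 m/s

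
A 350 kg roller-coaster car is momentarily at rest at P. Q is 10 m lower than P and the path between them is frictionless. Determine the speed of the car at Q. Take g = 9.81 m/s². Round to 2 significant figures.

v = 14 m/s

Mechanical energy is conserved (no friction): mgh = ½mv²
v = √(2gh) = √(2 × 9.81 × 10) = √196.20 = 14.01 m/s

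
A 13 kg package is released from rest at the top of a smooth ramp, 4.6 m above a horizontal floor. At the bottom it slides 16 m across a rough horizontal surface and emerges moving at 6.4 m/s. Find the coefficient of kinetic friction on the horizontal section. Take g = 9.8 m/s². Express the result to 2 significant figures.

μ_k = 0.16

Energy at the top = energy at the end + work done against friction:
mgh = ½mv² + μ_k m g d
mgh = 586.04 J; ½mv² = 266.24 J
W_f = 586.04 − 266.24 = 319.8 J
μ_k = W_f/(mg·d) = 319.8/(127.4 × 16) = 0.1569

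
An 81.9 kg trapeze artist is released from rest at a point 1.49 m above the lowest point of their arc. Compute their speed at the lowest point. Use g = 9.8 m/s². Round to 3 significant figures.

Equating total energy at the two states: mgh = ½mv²
v = √(2gh) = √(2 × 9.8 × 1.49) = √29.204 = 5.404 m/s

v = 5.40 m/s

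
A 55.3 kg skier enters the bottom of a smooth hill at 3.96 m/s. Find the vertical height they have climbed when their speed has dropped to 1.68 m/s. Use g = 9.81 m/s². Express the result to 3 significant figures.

Energy balance between the two points: ½mv₁² = ½mv₂² + mgh
h = (v₁² − v₂²)/(2g) = (3.96² − 1.68²)/(2 × 9.81) = 0.6554 m

h = 0.655 m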